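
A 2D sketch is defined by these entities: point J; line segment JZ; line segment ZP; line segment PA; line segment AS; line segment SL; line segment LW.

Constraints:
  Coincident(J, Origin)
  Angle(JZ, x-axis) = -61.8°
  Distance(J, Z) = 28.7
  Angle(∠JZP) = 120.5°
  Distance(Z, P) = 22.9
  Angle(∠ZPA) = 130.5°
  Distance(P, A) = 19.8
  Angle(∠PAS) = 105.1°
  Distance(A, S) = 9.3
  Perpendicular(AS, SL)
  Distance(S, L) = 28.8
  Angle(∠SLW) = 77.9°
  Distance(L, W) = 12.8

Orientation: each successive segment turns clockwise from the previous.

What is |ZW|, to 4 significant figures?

16.20

AS ⟂ SL, so SL runs at 24.30°; with |SL| = 28.8, L = (4.541, -27.70). ∠SLW = 77.9° gives LW at -77.80° from the x-axis; with |LW| = 12.8, W = (7.246, -40.21). Then |ZW| = |W − Z| = 16.20.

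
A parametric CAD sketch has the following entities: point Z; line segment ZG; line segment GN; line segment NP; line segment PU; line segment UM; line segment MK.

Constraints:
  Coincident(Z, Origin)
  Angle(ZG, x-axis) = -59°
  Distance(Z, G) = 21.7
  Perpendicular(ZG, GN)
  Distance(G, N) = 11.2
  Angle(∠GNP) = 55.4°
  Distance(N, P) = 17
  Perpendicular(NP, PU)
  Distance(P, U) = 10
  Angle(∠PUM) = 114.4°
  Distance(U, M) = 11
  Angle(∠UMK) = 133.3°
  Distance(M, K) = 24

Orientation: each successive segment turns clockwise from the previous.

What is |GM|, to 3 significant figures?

5.36

Z is at the origin; ZG runs at -59.0° with length 21.7, so G = (11.2, -18.6). The perpendicularity gives GN at right angles to ZG, so GN runs at -149°; with |GN| = 11.2, N = (1.58, -24.4). ∠GNP = 55.4° gives NP at 86.4° from the x-axis; with |NP| = 17.0, P = (2.64, -7.40). NP ⟂ PU, so PU runs at -3.60°; with |PU| = 10.0, U = (12.6, -8.03). ∠PUM = 114.4° gives UM at -69.2° from the x-axis; with |UM| = 11.0, M = (16.5, -18.3). Then |GM| = |M − G| = 5.36.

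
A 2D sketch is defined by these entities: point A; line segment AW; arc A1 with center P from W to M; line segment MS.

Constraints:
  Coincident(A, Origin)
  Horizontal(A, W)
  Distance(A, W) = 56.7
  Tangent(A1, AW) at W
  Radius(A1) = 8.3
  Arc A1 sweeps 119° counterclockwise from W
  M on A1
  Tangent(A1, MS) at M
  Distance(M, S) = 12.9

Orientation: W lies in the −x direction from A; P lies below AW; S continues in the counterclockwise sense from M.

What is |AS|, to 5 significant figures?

62.347

A is at the origin; AW is horizontal with |AW| = 56.7 and W on the −x side, so W = (-56.700, 0.0000). Tangency of A1 to AW means the radius PW is perpendicular to AW, so P = W + (0, -8.3) = (-56.700, -8.3000). On A1, W sits at bearing 90° from P; a 119° counterclockwise sweep puts M at bearing 209°, so M = P + 8.3·(cos 209°, sin 209°) = (-63.959, -12.324). The tangent condition forces PM to be normal to MS, so MS runs along (−sin 209°, cos 209°); with |MS| = 12.9, S = (-57.705, -23.607). Then |AS| = |S − A| = 62.347.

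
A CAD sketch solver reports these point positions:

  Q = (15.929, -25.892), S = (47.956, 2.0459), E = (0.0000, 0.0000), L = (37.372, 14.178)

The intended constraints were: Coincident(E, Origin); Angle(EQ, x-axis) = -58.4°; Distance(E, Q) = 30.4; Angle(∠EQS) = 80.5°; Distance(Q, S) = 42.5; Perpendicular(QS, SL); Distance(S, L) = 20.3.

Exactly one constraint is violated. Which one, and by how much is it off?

Distance(S, L) = 20.3 — off by 4.20.

E = (0.00, 0.00) ✓; EQ at -58.40° ✓; |EQ| = 30.40 ✓; ∠EQS = 80.50° ✓; |QS| = 42.50 ✓; ∠(QS, SL) = 90.00° ✓; |SL| = 16.10 ✗.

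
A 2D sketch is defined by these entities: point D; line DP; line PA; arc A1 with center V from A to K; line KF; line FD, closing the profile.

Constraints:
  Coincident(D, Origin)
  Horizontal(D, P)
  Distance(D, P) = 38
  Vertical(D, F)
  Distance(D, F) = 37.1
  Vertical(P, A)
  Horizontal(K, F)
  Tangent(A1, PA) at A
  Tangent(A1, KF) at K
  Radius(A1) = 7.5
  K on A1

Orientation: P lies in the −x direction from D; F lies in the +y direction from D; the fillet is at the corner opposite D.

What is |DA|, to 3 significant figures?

48.2

D is at the origin; D and P share the same y with |DP| = 38.0 and P on the −x side, so P = (-38.0, 0.00). DF is vertical with |DF| = 37.1 and F on the +y side, so F = (0.00, 37.1). The virtual corner opposite D is at (-38.0, 37.1). The tangent condition forces VA to be normal to PA and tangency of A1 to KF means the radius VK is perpendicular to KF, with radius 7.5, so the center V sits 7.5 in from both sides at V = (-30.5, 29.6). That places the tangent points at A = (-38.0, 29.6) on PA and K = (-30.5, 37.1) on KF. Then |DA| = |A − D| = 48.2.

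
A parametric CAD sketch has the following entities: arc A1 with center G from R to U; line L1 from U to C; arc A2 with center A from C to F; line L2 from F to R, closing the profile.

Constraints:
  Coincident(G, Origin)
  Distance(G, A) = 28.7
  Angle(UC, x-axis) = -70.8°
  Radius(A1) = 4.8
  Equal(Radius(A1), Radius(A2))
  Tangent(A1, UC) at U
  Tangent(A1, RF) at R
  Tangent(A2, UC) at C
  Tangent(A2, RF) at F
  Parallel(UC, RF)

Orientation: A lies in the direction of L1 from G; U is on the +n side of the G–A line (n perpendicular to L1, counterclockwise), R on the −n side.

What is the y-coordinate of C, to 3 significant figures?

-25.5

The slot axis is L1's direction at -70.8°, so u = (cos -70.8°, sin -70.8°) = (0.329, -0.944) and n = (−sin -70.8°, cos -70.8°) = (0.944, 0.329). G is at the origin and A lies 28.7 along u from G, so A = 28.7·u = (9.44, -27.1). Tangency of A1 to both parallel lines with radius 4.8 puts U and R at G ± 4.8·n: U = (4.53, 1.58), R = (-4.53, -1.58). Equal radii place C and F the same way about A: C = A + 4.8·n = (14.0, -25.5), F = A − 4.8·n = (4.91, -28.7). So C.y = -25.5.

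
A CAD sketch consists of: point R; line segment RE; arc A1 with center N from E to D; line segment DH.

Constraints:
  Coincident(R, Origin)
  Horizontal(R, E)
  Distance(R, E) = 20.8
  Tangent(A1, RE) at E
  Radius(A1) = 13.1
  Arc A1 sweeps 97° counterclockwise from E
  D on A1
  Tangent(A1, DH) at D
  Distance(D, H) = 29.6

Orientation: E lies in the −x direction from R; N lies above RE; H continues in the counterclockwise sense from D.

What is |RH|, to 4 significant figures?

45.53

On A1, E sits at bearing -90° from N; a 97° counterclockwise sweep puts D at bearing 7°, so D = N + 13.1·(cos 7°, sin 7°) = (-7.798, 14.70). Tangency of A1 to DH means the radius ND is perpendicular to DH, so DH runs along (−sin 7°, cos 7°); with |DH| = 29.6, H = (-11.40, 44.08). Then |RH| = |H − R| = 45.53.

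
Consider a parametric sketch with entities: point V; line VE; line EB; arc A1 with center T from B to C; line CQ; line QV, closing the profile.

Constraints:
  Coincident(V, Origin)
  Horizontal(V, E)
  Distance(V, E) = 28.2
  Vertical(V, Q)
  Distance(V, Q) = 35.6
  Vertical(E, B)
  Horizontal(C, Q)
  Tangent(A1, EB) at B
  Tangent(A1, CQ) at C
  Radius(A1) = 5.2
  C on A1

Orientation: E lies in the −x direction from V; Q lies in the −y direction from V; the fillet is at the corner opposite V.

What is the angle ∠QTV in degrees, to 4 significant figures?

65.63°

VQ is vertical with |VQ| = 35.6 and Q on the −y side, so Q = (0.000, -35.60). The virtual corner opposite V is at (-28.20, -35.60). A1 meets EB tangentially, so TB is at right angles to EB and tangency of A1 to CQ means the radius TC is perpendicular to CQ, with radius 5.2, so the center T sits 5.2 in from both sides at T = (-23.00, -30.40). Then cos ∠QTV = TQ·TV / (|TQ||TV|), giving 65.63°.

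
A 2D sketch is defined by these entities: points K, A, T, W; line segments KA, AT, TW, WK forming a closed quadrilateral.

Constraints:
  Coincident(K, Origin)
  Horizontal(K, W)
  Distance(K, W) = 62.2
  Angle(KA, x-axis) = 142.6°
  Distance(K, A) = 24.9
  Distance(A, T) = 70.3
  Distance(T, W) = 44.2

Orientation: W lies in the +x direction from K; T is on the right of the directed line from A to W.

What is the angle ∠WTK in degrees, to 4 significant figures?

87.73°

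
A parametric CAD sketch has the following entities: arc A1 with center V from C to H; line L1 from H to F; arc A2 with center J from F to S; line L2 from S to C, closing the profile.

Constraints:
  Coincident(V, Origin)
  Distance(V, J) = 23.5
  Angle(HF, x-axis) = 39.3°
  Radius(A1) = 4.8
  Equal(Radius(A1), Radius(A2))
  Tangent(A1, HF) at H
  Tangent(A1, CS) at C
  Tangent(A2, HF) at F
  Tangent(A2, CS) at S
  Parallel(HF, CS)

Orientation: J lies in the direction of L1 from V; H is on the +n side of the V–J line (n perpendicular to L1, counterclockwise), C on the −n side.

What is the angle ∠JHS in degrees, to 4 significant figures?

10.68°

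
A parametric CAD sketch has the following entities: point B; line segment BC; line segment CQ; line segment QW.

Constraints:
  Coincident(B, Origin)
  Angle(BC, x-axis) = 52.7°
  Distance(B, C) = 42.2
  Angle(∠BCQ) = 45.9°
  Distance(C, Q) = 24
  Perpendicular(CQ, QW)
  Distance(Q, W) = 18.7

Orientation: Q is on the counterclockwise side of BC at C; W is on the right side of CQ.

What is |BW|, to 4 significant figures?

49.30

∠BCQ = 45.9°, so CQ runs at 52.7° + (180° − 45.9°) = 186.8° from the x-axis; with |CQ| = 24.0, Q = C + 24.0·(cos 186.8°, sin 186.8°) = (1.742, 30.73). CQ is perpendicular to QW; with |QW| = 18.7 on the right of CQ, W = Q + 18.7·(-0.1184, 0.9930) = (-0.4726, 49.30). Then |BW| = |W − B| = 49.30.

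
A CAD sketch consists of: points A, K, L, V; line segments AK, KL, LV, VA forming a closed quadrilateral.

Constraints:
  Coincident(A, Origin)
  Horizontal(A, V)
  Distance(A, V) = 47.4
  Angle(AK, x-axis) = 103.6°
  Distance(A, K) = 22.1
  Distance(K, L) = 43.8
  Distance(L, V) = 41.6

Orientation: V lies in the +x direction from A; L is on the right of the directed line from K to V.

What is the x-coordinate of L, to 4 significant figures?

10.59

Checks: |KL| = 43.80 ✓; |LV| = 41.60 ✓.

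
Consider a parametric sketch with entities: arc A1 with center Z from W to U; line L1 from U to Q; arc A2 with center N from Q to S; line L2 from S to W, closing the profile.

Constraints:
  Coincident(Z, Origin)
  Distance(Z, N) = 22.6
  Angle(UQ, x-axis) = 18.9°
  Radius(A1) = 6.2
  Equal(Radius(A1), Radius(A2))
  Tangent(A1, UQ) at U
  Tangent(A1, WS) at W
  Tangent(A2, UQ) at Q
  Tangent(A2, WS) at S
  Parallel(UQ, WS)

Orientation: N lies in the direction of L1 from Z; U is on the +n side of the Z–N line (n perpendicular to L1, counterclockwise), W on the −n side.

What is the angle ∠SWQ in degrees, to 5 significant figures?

28.752°

Tangency of A1 to both parallel lines with radius 6.2 puts U and W at Z ± 6.2·n: U = (-2.0083, 5.8657), W = (2.0083, -5.8657). Equal radii place Q and S the same way about N: Q = N + 6.2·n = (19.373, 13.186), S = N − 6.2·n = (23.390, 1.4548). Then cos ∠SWQ = WS·WQ / (|WS||WQ|), giving 28.752°.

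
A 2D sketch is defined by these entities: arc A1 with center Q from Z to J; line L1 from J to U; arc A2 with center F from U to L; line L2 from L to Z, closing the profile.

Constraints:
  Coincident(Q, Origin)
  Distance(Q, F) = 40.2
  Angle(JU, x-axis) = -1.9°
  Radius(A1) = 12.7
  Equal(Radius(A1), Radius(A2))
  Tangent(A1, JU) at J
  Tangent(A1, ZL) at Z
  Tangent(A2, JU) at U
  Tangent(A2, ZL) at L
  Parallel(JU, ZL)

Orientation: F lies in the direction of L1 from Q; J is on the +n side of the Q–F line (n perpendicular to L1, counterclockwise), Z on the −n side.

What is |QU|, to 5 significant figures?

42.158

The slot axis is L1's direction at -1.9°, so u = (cos -1.9°, sin -1.9°) = (0.99945, -0.033155) and n = (−sin -1.9°, cos -1.9°) = (0.033155, 0.99945). Q is at the origin and F lies 40.2 along u from Q, so F = 40.2·u = (40.178, -1.3328). Tangency of A1 to both parallel lines with radius 12.7 puts J and Z at Q ± 12.7·n: J = (0.42107, 12.693), Z = (-0.42107, -12.693). Equal radii place U and L the same way about F: U = F + 12.7·n = (40.599, 11.360), L = F − 12.7·n = (39.757, -14.026). Then |QU| = |U − Q| = 42.158.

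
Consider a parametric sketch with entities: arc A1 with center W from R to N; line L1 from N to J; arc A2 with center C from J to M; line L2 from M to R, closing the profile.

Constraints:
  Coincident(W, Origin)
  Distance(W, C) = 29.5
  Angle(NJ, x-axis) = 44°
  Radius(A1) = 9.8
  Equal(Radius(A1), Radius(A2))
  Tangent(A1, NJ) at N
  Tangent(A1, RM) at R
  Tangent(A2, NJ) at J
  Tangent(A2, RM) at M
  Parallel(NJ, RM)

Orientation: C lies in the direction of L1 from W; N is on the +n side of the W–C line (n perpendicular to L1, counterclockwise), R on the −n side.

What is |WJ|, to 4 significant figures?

31.09

Tangency of A1 to both parallel lines with radius 9.8 puts N and R at W ± 9.8·n: N = (-6.808, 7.050), R = (6.808, -7.050). Equal radii place J and M the same way about C: J = C + 9.8·n = (14.41, 27.54), M = C − 9.8·n = (28.03, 13.44). Then |WJ| = |J − W| = 31.09.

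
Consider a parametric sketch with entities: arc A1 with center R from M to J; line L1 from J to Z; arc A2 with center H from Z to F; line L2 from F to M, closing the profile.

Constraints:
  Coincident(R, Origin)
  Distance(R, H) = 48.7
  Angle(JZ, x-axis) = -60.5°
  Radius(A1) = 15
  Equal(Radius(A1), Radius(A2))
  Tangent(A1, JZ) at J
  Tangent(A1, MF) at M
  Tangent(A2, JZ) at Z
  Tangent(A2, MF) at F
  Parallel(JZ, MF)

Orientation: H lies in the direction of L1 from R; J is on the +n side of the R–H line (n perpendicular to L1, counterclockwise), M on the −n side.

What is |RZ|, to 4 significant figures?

50.96

The slot axis is L1's direction at -60.5°, so u = (cos -60.5°, sin -60.5°) = (0.4924, -0.8704) and n = (−sin -60.5°, cos -60.5°) = (0.8704, 0.4924). R is at the origin and H lies 48.7 along u from R, so H = 48.7·u = (23.98, -42.39). Tangency of A1 to both parallel lines with radius 15.0 puts J and M at R ± 15.0·n: J = (13.06, 7.386), M = (-13.06, -7.386). Equal radii place Z and F the same way about H: Z = H + 15.0·n = (37.04, -35.00), F = H − 15.0·n = (10.93, -49.77). Then |RZ| = |Z − R| = 50.96.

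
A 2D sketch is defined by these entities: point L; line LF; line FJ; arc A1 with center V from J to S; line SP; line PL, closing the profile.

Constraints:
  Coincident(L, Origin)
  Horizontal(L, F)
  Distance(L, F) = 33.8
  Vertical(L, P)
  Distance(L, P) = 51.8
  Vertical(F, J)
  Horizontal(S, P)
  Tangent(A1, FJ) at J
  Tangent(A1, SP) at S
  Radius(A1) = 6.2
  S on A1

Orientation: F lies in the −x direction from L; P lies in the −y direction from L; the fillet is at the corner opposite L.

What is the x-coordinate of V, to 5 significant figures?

-27.600

L is at the origin; L and F share the same y with |LF| = 33.8 and F on the −x side, so F = (-33.800, 0.0000). LP is vertical with |LP| = 51.8 and P on the −y side, so P = (0.0000, -51.800). The virtual corner opposite L is at (-33.800, -51.800). Since A1 is tangent to FJ there, VJ ⟂ FJ and A1 meets SP tangentially, so VS is at right angles to SP, with radius 6.2, so the center V sits 6.2 in from both sides at V = (-27.600, -45.600). So V.x = -27.600.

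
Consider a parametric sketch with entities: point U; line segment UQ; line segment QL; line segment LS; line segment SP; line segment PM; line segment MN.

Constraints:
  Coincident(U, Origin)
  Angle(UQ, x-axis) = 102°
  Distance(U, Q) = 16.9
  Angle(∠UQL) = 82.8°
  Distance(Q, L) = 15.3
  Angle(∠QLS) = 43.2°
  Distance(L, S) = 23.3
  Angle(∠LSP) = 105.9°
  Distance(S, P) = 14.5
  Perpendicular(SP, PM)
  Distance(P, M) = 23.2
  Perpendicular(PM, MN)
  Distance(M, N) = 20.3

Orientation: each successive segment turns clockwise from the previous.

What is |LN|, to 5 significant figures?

0.98313

U is at the origin; UQ runs at 102.0° with length 16.9, so Q = (-3.5137, 16.531). ∠UQL = 82.8° gives QL at 4.8000° from the x-axis; with |QL| = 15.3, L = (11.733, 17.811). ∠QLS = 43.2° gives LS at -132.00° from the x-axis; with |LS| = 23.3, S = (-3.8581, 0.49569). ∠LSP = 105.9° gives SP at 153.90° from the x-axis; with |SP| = 14.5, P = (-16.880, 6.8748). SP is perpendicular to PM, so PM runs at 63.900°; with |PM| = 23.2, M = (-6.6729, 27.709). The perpendicularity gives MN at right angles to PM, so MN runs at -26.100°; with |MN| = 20.3, N = (11.557, 18.778). Then |LN| = |N − L| = 0.98313.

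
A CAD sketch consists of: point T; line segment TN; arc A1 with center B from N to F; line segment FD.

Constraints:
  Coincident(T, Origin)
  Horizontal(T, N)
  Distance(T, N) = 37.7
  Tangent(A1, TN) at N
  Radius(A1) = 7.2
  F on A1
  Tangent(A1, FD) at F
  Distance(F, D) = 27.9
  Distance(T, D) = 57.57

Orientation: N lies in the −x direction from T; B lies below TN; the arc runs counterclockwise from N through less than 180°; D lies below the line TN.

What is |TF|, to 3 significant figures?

45.4

T is at the origin; T and N share the same y with |TN| = 37.7 and N on the −x side, so N = (-37.7, 0.00). The tangent condition forces BN to be normal to TN, so B = N + (0, -7.2) = (-37.7, -7.20). Since BF ⟂ FD (tangency), |BD| = √(7.2² + 27.9²) = 28.8 regardless of where F sits on A1. So D lies on both circle(T, 57.57) and circle(B, 28.8); the below-TN intersection is D = (-45.8, -34.8). F is the foot of the tangent from D: F = (-44.9, -6.96).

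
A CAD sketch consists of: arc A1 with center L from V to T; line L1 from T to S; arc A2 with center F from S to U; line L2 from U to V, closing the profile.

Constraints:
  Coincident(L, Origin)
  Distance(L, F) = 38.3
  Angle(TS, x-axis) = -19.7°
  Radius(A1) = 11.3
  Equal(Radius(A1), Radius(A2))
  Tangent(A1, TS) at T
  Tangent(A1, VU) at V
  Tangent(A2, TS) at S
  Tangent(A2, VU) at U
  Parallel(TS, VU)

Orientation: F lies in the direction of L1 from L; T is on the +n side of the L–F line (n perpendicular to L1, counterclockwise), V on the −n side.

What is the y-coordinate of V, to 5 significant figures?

-10.639

The slot axis is L1's direction at -19.7°, so u = (cos -19.7°, sin -19.7°) = (0.94147, -0.33710) and n = (−sin -19.7°, cos -19.7°) = (0.33710, 0.94147). L is at the origin and F lies 38.3 along u from L, so F = 38.3·u = (36.058, -12.911). Tangency of A1 to both parallel lines with radius 11.3 puts T and V at L ± 11.3·n: T = (3.8092, 10.639), V = (-3.8092, -10.639). So V.y = -10.639.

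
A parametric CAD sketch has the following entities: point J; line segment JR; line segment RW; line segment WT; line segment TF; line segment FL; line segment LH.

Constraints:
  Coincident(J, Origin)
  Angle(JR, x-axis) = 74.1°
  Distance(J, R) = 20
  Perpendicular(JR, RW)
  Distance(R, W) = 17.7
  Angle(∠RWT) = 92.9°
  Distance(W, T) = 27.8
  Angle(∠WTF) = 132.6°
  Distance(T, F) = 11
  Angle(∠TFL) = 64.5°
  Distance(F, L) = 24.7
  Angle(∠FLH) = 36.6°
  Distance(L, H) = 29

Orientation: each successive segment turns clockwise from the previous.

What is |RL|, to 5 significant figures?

12.746

∠WTF = 132.6° gives TF at -150.40° from the x-axis; with |TF| = 11.0, F = (6.6839, -18.135). ∠TFL = 64.5° gives FL at 94.100° from the x-axis; with |FL| = 24.7, L = (4.9179, 6.5017). Then |RL| = |L − R| = 12.746.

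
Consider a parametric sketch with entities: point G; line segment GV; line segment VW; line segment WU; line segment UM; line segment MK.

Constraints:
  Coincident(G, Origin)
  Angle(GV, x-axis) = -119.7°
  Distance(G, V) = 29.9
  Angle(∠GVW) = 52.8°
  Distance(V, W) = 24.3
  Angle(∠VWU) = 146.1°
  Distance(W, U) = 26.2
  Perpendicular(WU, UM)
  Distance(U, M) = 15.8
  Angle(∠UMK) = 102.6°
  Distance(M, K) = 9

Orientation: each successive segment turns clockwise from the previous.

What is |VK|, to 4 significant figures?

37.82

WU is perpendicular to UM, so UM runs at -10.80°; with |UM| = 15.8, M = (-3.918, 19.15). ∠UMK = 102.6° gives MK at -88.20° from the x-axis; with |MK| = 9.0, K = (-3.636, 10.16). Then |VK| = |K − V| = 37.82.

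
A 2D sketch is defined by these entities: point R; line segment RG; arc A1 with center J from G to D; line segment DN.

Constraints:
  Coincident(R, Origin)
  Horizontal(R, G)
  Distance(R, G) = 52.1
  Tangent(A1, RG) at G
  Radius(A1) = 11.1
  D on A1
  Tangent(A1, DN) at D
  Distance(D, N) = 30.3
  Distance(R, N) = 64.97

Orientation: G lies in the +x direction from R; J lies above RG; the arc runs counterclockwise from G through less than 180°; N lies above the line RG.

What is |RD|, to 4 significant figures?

64.08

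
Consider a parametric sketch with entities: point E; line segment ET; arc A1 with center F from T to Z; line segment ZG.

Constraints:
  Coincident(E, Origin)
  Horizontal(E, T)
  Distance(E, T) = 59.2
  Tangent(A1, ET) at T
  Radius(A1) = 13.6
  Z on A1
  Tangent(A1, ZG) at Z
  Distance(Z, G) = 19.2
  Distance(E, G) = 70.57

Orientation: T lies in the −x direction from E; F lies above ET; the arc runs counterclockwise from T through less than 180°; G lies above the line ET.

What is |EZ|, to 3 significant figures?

53.1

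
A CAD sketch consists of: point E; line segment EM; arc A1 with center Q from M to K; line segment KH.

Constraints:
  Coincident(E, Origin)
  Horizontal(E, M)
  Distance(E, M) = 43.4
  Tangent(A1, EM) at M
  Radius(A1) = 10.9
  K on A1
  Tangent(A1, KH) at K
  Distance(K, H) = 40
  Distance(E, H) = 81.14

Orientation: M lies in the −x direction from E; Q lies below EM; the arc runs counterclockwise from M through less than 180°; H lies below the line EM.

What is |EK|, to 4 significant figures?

54.02

Checks: E.y = 0.00, M.y = 0.00 ✓; |QK| = 10.90 ✓; ∠(QK, KH) = 90.00° ✓; |KH| = 40.00 ✓; |EH| = 81.14 ✓.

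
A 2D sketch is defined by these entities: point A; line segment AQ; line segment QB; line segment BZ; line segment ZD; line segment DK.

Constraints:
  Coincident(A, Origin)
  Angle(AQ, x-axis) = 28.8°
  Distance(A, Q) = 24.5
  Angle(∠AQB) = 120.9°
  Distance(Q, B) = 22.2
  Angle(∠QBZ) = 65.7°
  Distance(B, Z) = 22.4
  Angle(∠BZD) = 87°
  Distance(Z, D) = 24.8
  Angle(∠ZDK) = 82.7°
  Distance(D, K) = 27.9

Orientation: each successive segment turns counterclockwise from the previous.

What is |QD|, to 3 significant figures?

12.8

A is at the origin; AQ runs at 28.8° with length 24.5, so Q = (21.5, 11.8). ∠AQB = 120.9° gives QB at 87.9° from the x-axis; with |QB| = 22.2, B = (22.3, 34.0). ∠QBZ = 65.7° gives BZ at -158° from the x-axis; with |BZ| = 22.4, Z = (1.54, 25.5). ∠BZD = 87.0° gives ZD at -64.8° from the x-axis; with |ZD| = 24.8, D = (12.1, 3.08). Then |QD| = |D − Q| = 12.8.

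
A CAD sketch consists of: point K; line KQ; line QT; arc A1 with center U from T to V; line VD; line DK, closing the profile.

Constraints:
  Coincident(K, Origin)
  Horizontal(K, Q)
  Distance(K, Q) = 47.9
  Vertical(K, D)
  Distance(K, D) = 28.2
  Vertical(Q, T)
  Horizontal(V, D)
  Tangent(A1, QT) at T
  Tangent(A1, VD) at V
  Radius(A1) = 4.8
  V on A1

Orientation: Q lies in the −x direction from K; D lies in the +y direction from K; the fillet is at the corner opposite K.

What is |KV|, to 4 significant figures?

51.51

The virtual corner opposite K is at (-47.90, 28.20). Tangency of A1 to QT means the radius UT is perpendicular to QT and the tangent condition forces UV to be normal to VD, with radius 4.8, so the center U sits 4.8 in from both sides at U = (-43.10, 23.40). That places the tangent points at T = (-47.90, 23.40) on QT and V = (-43.10, 28.20) on VD. Then |KV| = |V − K| = 51.51.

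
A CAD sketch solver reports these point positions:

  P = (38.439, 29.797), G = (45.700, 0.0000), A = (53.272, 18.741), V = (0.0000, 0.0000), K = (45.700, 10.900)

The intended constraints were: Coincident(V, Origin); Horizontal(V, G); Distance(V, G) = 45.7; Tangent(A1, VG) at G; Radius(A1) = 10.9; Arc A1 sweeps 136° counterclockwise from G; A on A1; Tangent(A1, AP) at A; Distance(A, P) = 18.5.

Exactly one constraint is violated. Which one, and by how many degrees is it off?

Tangent(A1, AP) at A — off by 7.30°.

V = (0.00, 0.00) ✓; V.y = 0.00, G.y = 0.00 ✓; |VG| = 45.70 ✓; ∠(KG, GV) = 90.00° ✓; |KG| = 10.90 ✓; bearing(K→A) − bearing(K→G) = 136.0° ✓; |KA| = 10.90 ✓; ∠(KA, AP) = 82.70° ✗; |AP| = 18.50 ✓.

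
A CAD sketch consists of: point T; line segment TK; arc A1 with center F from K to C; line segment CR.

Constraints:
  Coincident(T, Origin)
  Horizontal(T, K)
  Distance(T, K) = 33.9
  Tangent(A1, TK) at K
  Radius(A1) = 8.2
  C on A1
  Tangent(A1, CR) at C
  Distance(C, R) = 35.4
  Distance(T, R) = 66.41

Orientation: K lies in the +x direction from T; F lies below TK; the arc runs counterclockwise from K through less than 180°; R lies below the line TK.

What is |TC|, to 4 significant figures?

31.68

Checks: T = (0.00, 0.00) ✓; |FK| = 8.200 ✓; |FC| = 8.200 ✓; ∠(FC, CR) = 90.00° ✓; |CR| = 35.40 ✓; |TR| = 66.41 ✓.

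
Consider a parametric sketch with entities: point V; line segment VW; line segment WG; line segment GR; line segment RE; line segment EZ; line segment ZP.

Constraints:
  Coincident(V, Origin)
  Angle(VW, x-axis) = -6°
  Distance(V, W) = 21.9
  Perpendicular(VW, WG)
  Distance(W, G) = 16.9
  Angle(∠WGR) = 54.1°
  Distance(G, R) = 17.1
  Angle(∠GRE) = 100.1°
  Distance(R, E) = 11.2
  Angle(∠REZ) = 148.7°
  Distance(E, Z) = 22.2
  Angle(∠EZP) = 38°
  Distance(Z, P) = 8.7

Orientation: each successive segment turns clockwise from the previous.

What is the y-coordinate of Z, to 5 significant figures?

11.886

V is at the origin; VW runs at -6.0° with length 21.9, so W = (21.780, -2.2892). The perpendicularity gives WG at right angles to VW, so WG runs at -96.000°; with |WG| = 16.9, G = (20.013, -19.097). ∠WGR = 54.1° gives GR at 138.10° from the x-axis; with |GR| = 17.1, R = (7.2858, -7.6767). ∠GRE = 100.1° gives RE at 58.200° from the x-axis; with |RE| = 11.2, E = (13.188, 1.8421). ∠REZ = 148.7° gives EZ at 26.900° from the x-axis; with |EZ| = 22.2, Z = (32.986, 11.886). So Z.y = 11.886.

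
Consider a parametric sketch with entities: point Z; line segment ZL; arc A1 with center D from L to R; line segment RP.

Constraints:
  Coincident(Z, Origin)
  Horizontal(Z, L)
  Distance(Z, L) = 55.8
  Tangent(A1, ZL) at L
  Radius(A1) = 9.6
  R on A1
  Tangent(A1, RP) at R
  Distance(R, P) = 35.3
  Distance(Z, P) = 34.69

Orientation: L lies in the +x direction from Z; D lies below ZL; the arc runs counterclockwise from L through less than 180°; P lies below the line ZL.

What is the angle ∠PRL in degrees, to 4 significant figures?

159.1°

Z is at the origin; ZL is horizontal with |ZL| = 55.8 and L on the +x side, so L = (55.80, 0.000). A1 meets ZL tangentially, so DL is at right angles to ZL, so D = L + (0, -9.6) = (55.80, -9.600). Since DR ⟂ RP (tangency), |DP| = √(9.6² + 35.3²) = 36.58 regardless of where R sits on A1. So P lies on both circle(Z, 34.69) and circle(D, 36.58); the below-ZL intersection is P = (23.06, -25.92). R is the foot of the tangent from P: R = (49.41, -2.433).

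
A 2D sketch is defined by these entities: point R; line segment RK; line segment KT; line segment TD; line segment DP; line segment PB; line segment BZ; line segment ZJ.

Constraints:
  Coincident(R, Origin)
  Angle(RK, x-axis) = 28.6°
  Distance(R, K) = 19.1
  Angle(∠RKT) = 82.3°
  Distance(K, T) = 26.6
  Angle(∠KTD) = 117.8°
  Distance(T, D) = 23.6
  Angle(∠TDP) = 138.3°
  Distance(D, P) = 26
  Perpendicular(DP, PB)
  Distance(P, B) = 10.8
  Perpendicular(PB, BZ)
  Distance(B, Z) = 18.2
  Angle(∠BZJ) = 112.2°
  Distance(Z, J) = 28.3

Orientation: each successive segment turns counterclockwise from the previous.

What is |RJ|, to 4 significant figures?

50.77

R is at the origin; RK runs at 28.6° with length 19.1, so K = (16.77, 9.143). ∠RKT = 82.3° gives KT at 126.3° from the x-axis; with |KT| = 26.6, T = (1.022, 30.58). ∠KTD = 117.8° gives TD at -171.5° from the x-axis; with |TD| = 23.6, D = (-22.32, 27.09). ∠TDP = 138.3° gives DP at -129.8° from the x-axis; with |DP| = 26.0, P = (-38.96, 7.117). DP ⟂ PB, so PB runs at -39.80°; with |PB| = 10.8, B = (-30.66, 0.2038). PB is perpendicular to BZ, so BZ runs at 50.20°; with |BZ| = 18.2, Z = (-19.01, 14.19). ∠BZJ = 112.2° gives ZJ at 118.0° from the x-axis; with |ZJ| = 28.3, J = (-32.30, 39.17). Then |RJ| = |J − R| = 50.77.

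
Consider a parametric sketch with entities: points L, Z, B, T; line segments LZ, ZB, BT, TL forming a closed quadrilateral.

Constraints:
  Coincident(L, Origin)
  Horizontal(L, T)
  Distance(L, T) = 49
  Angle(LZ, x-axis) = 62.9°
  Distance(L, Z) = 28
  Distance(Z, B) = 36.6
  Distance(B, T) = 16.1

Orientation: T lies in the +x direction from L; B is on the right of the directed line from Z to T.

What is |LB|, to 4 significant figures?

34.10

Checks: |ZB| = 36.60 ✓; |BT| = 16.10 ✓.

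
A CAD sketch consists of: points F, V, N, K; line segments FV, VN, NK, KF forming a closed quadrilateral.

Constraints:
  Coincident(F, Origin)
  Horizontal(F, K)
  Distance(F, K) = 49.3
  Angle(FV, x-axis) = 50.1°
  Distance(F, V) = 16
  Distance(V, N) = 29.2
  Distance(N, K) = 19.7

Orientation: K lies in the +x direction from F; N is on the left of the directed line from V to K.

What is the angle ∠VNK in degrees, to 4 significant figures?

112.2°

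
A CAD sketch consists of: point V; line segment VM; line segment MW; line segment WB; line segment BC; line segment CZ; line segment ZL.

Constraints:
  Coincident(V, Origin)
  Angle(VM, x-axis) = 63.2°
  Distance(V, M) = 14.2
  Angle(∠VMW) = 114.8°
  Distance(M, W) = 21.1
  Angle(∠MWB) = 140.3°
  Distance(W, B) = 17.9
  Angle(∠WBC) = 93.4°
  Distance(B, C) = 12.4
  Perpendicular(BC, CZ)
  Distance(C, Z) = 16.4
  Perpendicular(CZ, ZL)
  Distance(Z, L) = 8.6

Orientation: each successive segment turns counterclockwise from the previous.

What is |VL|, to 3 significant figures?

26.6

BC is perpendicular to CZ, so CZ runs at -15.3°; with |CZ| = 16.4, Z = (-11.7, 16.6). CZ ⟂ ZL, so ZL runs at 74.7°; with |ZL| = 8.6, L = (-9.40, 24.9). Then |VL| = |L − V| = 26.6.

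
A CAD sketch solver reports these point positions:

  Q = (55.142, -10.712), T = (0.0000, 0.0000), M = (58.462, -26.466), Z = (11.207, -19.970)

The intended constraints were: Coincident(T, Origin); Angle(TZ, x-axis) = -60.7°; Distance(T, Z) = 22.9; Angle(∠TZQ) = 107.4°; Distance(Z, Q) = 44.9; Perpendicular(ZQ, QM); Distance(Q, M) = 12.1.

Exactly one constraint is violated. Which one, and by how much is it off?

Distance(Q, M) = 12.1 — off by 4.00.

T = (0.00, 0.00) ✓; TZ at -60.70° ✓; |TZ| = 22.90 ✓; ∠TZQ = 107.4° ✓; |ZQ| = 44.90 ✓; ∠(ZQ, QM) = 90.00° ✓; |QM| = 16.10 ✗.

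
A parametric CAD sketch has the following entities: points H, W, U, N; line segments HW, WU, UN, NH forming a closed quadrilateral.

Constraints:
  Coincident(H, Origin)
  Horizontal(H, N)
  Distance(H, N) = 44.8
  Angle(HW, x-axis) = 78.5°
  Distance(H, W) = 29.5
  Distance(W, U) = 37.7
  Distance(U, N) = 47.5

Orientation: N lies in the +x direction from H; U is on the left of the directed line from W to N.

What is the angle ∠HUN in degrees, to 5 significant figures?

46.678°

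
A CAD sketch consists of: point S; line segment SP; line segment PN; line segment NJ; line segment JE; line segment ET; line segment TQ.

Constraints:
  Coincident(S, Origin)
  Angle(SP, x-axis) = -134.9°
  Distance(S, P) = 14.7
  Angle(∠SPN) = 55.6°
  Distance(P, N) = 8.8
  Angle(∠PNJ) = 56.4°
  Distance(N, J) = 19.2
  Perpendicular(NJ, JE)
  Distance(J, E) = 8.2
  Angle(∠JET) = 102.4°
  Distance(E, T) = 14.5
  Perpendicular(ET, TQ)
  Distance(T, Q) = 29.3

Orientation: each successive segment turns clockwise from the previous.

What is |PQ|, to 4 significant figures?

25.38

S is at the origin; SP runs at -134.9° with length 14.7, so P = (-10.38, -10.41). ∠SPN = 55.6° gives PN at 100.7° from the x-axis; with |PN| = 8.8, N = (-12.01, -1.766). ∠PNJ = 56.4° gives NJ at -22.90° from the x-axis; with |NJ| = 19.2, J = (5.677, -9.237). NJ is perpendicular to JE, so JE runs at -112.9°; with |JE| = 8.2, E = (2.486, -16.79). ∠JET = 102.4° gives ET at 169.5° from the x-axis; with |ET| = 14.5, T = (-11.77, -14.15). ET is perpendicular to TQ, so TQ runs at 79.50°; with |TQ| = 29.3, Q = (-6.432, 14.66). Then |PQ| = |Q − P| = 25.38.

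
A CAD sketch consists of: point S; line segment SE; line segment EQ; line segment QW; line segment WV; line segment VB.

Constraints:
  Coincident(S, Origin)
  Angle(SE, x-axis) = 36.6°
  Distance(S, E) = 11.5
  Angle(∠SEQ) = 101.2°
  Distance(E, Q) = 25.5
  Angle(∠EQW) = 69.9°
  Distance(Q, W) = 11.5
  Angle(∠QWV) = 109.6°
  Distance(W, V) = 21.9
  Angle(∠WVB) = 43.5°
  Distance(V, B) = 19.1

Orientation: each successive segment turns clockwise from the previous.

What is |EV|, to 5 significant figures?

10.614

∠EQW = 69.9° gives QW at -152.30° from the x-axis; with |QW| = 11.5, W = (17.941, -15.618). ∠QWV = 109.6° gives WV at 137.30° from the x-axis; with |WV| = 21.9, V = (1.8463, -0.76628). Then |EV| = |V − E| = 10.614.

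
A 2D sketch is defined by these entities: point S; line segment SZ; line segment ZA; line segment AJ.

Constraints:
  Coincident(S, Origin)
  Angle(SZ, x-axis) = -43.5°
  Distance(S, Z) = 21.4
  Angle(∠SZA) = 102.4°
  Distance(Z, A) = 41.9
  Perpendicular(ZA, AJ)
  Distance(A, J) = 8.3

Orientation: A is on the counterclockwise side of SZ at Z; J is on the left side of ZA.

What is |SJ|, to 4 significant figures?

48.17

∠SZA = 102.4°, so ZA runs at -43.5° + (180° − 102.4°) = 34.10° from the x-axis; with |ZA| = 41.9, A = Z + 41.9·(cos 34.10°, sin 34.10°) = (50.22, 8.760). ZA ⟂ AJ; with |AJ| = 8.3 on the left of ZA, J = A + 8.3·(-0.5606, 0.8281) = (45.57, 15.63). Then |SJ| = |J − S| = 48.17.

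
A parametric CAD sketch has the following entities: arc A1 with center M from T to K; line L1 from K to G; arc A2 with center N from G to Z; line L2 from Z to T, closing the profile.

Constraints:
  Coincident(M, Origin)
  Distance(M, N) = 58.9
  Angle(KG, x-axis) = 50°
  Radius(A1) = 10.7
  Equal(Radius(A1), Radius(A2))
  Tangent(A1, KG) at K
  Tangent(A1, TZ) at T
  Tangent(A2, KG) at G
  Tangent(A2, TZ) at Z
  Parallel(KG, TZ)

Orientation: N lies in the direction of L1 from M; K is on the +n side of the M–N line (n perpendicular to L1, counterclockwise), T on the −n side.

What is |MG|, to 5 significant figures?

59.864

Tangency of A1 to both parallel lines with radius 10.7 puts K and T at M ± 10.7·n: K = (-8.1967, 6.8778), T = (8.1967, -6.8778). Equal radii place G and Z the same way about N: G = N + 10.7·n = (29.664, 51.998), Z = N − 10.7·n = (46.057, 38.242). Then |MG| = |G − M| = 59.864.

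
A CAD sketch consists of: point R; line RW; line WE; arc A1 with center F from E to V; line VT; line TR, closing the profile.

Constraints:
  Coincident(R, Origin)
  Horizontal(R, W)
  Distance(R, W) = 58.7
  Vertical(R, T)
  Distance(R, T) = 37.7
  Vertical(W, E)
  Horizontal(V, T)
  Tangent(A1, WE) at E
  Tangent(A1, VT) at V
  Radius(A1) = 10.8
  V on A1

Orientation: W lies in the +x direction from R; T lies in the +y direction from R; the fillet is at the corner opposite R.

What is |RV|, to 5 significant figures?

60.957

R is at the origin; R and W share the same y with |RW| = 58.7 and W on the +x side, so W = (58.700, 0.0000). RT is vertical with |RT| = 37.7 and T on the +y side, so T = (0.0000, 37.700). The virtual corner opposite R is at (58.700, 37.700). The tangent condition forces FE to be normal to WE and the tangent condition forces FV to be normal to VT, with radius 10.8, so the center F sits 10.8 in from both sides at F = (47.900, 26.900). That places the tangent points at E = (58.700, 26.900) on WE and V = (47.900, 37.700) on VT. Then |RV| = |V − R| = 60.957.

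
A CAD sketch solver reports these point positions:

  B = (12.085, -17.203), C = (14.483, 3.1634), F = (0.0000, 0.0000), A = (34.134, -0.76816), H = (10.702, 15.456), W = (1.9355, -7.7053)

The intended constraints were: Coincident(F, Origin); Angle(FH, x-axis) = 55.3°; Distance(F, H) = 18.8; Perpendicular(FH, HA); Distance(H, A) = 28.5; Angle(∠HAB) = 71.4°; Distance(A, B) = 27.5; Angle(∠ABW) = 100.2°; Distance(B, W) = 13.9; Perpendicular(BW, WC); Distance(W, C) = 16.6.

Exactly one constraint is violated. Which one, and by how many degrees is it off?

Perpendicular(BW, WC) — off by 6.00°.

F = (0.00, 0.00) ✓; FH at 55.30° ✓; |FH| = 18.80 ✓; ∠(FH, HA) = 90.00° ✓; |HA| = 28.50 ✓; ∠HAB = 71.40° ✓; |AB| = 27.50 ✓; ∠ABW = 100.2° ✓; |BW| = 13.90 ✓; ∠(BW, WC) = 96.00° ✗; |WC| = 16.60 ✓.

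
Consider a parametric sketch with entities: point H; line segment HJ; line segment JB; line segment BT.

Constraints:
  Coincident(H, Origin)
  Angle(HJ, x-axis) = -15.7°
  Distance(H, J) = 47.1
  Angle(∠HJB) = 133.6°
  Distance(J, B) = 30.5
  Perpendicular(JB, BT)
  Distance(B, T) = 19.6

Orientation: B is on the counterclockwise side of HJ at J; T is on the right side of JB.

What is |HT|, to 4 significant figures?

82.77

∠HJB = 133.6°, so JB runs at -15.7° + (180° − 133.6°) = 30.70° from the x-axis; with |JB| = 30.5, B = J + 30.5·(cos 30.70°, sin 30.70°) = (71.57, 2.826). JB is perpendicular to BT; with |BT| = 19.6 on the right of JB, T = B + 19.6·(0.5105, -0.8599) = (81.57, -14.03). Then |HT| = |T − H| = 82.77.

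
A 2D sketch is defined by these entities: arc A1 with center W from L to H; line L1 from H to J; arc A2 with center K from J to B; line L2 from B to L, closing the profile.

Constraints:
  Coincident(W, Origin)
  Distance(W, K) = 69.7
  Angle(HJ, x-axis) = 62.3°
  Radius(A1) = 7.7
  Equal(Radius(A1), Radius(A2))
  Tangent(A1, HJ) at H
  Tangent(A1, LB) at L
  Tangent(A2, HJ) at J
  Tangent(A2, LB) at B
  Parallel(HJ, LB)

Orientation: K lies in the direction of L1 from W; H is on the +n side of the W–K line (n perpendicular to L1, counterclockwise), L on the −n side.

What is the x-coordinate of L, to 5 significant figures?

6.8175

W is at the origin and K lies 69.7 along u from W, so K = 69.7·u = (32.399, 61.712). Tangency of A1 to both parallel lines with radius 7.7 puts H and L at W ± 7.7·n: H = (-6.8175, 3.5793), L = (6.8175, -3.5793). So L.x = 6.8175.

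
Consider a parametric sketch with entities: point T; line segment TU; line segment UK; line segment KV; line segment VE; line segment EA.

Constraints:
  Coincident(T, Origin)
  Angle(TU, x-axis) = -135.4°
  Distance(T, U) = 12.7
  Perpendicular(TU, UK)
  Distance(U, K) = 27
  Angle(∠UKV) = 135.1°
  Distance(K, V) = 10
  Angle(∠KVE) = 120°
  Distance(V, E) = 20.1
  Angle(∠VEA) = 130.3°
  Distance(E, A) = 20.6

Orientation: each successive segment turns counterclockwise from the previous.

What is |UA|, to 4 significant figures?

36.79

T is at the origin; TU runs at -135.4° with length 12.7, so U = (-9.043, -8.917). The perpendicularity gives UK at right angles to TU, so UK runs at -45.40°; with |UK| = 27.0, K = (9.915, -28.14). ∠UKV = 135.1° gives KV at -0.5000° from the x-axis; with |KV| = 10.0, V = (19.92, -28.23). ∠KVE = 120.0° gives VE at 59.50° from the x-axis; with |VE| = 20.1, E = (30.12, -10.91). ∠VEA = 130.3° gives EA at 109.2° from the x-axis; with |EA| = 20.6, A = (23.34, 8.544). Then |UA| = |A − U| = 36.79.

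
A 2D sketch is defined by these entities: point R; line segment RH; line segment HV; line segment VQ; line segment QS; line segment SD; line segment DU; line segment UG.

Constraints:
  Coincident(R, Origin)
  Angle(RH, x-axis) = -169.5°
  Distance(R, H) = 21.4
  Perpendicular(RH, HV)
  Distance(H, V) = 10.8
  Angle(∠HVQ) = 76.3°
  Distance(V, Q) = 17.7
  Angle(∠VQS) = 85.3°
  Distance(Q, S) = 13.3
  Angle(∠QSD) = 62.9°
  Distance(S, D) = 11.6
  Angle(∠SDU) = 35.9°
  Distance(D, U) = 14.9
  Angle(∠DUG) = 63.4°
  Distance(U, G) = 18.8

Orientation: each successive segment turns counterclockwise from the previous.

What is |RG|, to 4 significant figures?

20.11

R is at the origin; RH runs at -169.5° with length 21.4, so H = (-21.04, -3.900). RH ⟂ HV, so HV runs at -79.50°; with |HV| = 10.8, V = (-19.07, -14.52). ∠HVQ = 76.3° gives VQ at 24.20° from the x-axis; with |VQ| = 17.7, Q = (-2.929, -7.263). ∠VQS = 85.3° gives QS at 118.9° from the x-axis; with |QS| = 13.3, S = (-9.357, 4.380). ∠QSD = 62.9° gives SD at -124.0° from the x-axis; with |SD| = 11.6, D = (-15.84, -5.237). ∠SDU = 35.9° gives DU at 20.10° from the x-axis; with |DU| = 14.9, U = (-1.851, -0.1160). ∠DUG = 63.4° gives UG at 136.7° from the x-axis; with |UG| = 18.8, G = (-15.53, 12.78). Then |RG| = |G − R| = 20.11.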